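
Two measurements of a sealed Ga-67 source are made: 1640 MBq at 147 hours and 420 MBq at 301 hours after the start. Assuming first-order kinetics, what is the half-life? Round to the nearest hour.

Over Δt = 301 − 147 = 154 hours, the level fell by a factor of 1640/420 ≈ 3.9048.
n = log₂(3.9048) ≈ 1.9652 half-lives, so t½ = 154/1.9652 ≈ 78.362 hours.

78 hours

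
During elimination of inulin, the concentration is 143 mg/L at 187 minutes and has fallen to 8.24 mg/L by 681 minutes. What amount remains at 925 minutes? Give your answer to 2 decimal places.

Over Δt = 681 − 187 = 494 minutes, the level fell by a factor of 143/8.24 ≈ 17.354.
n = log₂(17.354) ≈ 4.1172 half-lives, so t½ = 494/4.1172 ≈ 119.98 minutes.
From t = 681 to t = 925: 8.24 × (1/2)^((925−681)/119.98) ≈ 2.0126 mg/L.

2.01 mg/L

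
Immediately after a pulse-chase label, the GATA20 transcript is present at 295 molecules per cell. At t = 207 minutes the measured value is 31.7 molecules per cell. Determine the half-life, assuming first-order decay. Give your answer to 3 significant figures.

64.3 minutes

A/A₀ = 31.7/295 ≈ 0.10746.
n = log₂(9.306) ≈ 3.2182 half-lives elapsed in 207 minutes.
t½ = 207/3.2182 ≈ 64.322 minutes.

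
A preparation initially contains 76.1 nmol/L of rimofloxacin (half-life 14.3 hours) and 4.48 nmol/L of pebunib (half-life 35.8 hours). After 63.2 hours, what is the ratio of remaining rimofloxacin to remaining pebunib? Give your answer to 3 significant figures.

2.70

rimofloxacin: 76.1 × (1/2)^(63.2/14.3) = 76.1 × (1/2)^4.4196 ≈ 3.556 nmol/L.
pebunib: 4.48 × (1/2)^(63.2/35.8) = 4.48 × (1/2)^1.7654 ≈ 1.3178 nmol/L.
Ratio ≈ 3.556 / 1.3178 ≈ 2.6984.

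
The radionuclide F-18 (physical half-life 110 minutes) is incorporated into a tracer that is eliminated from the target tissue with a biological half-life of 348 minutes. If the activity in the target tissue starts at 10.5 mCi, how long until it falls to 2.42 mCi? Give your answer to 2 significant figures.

180 minutes

1/t_eff = 1/t_phys + 1/t_biol = 1/110 + 1/348 = 0.011964 per minute.
t_eff = 110 × 348 / (110 + 348) ≈ 83.581 minutes.
n = log₂(10.5/2.42) ≈ 2.1173; t = 2.1173 × 83.581 ≈ 176.97 minutes.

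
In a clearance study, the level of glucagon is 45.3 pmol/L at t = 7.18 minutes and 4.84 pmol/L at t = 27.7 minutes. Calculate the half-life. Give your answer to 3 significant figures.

Over Δt = 27.7 − 7.18 = 20.52 minutes, the level fell by a factor of 45.3/4.84 ≈ 9.3595.
n = log₂(9.3595) ≈ 3.2264 half-lives, so t½ = 20.52/3.2264 ≈ 6.36 minutes.

6.36 minutes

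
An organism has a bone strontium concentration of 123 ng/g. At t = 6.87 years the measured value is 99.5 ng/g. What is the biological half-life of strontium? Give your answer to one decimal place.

22.5 years

A/A₀ = 99.5/123 ≈ 0.80894.
n = log₂(1.2362) ≈ 0.30589 half-lives elapsed in 6.87 years.
t½ = 6.87/0.30589 ≈ 22.459 years.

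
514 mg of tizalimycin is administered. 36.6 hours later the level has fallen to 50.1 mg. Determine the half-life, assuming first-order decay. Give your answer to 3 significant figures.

10.9 hours

A/A₀ = 50.1/514 ≈ 0.097471.
n = log₂(10.259) ≈ 3.3589 half-lives elapsed in 36.6 hours.
t½ = 36.6/3.3589 ≈ 10.896 hours.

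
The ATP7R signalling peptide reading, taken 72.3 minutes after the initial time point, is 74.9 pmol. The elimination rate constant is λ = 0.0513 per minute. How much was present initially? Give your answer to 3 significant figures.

3060 pmol

t½ = ln 2 / λ = 0.69315 / 0.0513 ≈ 13.512 minutes.
Number of half-lives elapsed: n = 72.3/13.512 ≈ 5.3509.
A₀ = A × 2^n = 74.9 × 2^5.3509 = 74.9 × 40.813 ≈ 3056.9 pmol.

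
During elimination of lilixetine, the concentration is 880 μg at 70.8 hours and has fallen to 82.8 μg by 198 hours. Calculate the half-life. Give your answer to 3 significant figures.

37.3 hours

Over Δt = 198 − 70.8 = 127.2 hours, the level fell by a factor of 880/82.8 ≈ 10.628.
n = log₂(10.628) ≈ 3.4098 half-lives, so t½ = 127.2/3.4098 ≈ 37.304 hours.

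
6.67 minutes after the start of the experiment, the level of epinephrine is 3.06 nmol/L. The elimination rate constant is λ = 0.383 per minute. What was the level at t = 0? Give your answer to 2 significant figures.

39 nmol/L

t½ = ln 2 / λ = 0.69315 / 0.383 ≈ 1.8098 minutes.
Number of half-lives elapsed: n = 6.67/1.8098 ≈ 3.6855.
A₀ = A × 2^n = 3.06 × 2^3.6855 = 3.06 × 12.866 ≈ 39.371 nmol/L.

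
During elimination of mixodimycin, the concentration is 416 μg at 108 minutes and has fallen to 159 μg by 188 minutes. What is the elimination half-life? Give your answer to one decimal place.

Over Δt = 188 − 108 = 80 minutes, the level fell by a factor of 416/159 ≈ 2.6164.
n = log₂(2.6164) ≈ 1.3876 half-lives, so t½ = 80/1.3876 ≈ 57.655 minutes.

57.7 minutes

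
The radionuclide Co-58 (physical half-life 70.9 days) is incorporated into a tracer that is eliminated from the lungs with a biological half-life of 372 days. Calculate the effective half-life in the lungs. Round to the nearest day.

60 days

1/t_eff = 1/t_phys + 1/t_biol = 1/70.9 + 1/372 = 0.016793 per day.
t_eff = 70.9 × 372 / (70.9 + 372) ≈ 59.55 days.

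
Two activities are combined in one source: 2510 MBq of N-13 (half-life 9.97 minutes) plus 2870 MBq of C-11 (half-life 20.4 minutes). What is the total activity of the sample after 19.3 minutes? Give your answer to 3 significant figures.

2150 MBq

N-13: 2510 × (1/2)^(19.3/9.97) = 2510 × (1/2)^1.9358 ≈ 656.05 MBq.
C-11: 2870 × (1/2)^(19.3/20.4) = 2870 × (1/2)^0.94608 ≈ 1489.6 MBq.
Total = 656.05 + 1489.6 ≈ 2145.7 MBq.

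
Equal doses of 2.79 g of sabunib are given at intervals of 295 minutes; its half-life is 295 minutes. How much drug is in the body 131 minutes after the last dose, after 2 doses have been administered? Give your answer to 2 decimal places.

3.08 g

The 2 doses were given 426, 131 minutes ago.
Total = 2.79·(1/2)^(426/295) + 2.79·(1/2)^(131/295)
      = 1.0254 + 2.0508 ≈ 3.0762 g.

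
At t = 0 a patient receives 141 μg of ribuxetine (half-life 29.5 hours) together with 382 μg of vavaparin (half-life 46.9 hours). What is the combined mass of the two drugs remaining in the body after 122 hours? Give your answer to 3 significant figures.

71.0 μg

ribuxetine: 141 × (1/2)^(122/29.5) = 141 × (1/2)^4.1356 ≈ 8.022 μg.
vavaparin: 382 × (1/2)^(122/46.9) = 382 × (1/2)^2.6013 ≈ 62.951 μg.
Total = 8.022 + 62.951 ≈ 70.973 μg.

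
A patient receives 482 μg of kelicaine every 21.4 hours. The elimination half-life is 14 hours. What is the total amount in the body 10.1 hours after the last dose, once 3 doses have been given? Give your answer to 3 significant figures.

The 3 doses were given 52.9, 31.5, 10.1 hours ago.
Total = 482·(1/2)^(52.9/14) + 482·(1/2)^(31.5/14) + 482·(1/2)^(10.1/14)
      = 35.122 + 101.33 + 292.33 ≈ 428.78 μg.

429 μg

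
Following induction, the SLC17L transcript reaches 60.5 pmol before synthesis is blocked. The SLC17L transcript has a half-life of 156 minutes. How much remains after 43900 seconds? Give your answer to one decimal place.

2.3 pmol

Convert the elapsed time: 43900 seconds = 731.667 minutes.
Number of half-lives: n = 731.667/156 ≈ 4.6902.
Remaining = 60.5 × (1/2)^4.6902 = 60.5 × 0.038736 ≈ 2.3435 pmol.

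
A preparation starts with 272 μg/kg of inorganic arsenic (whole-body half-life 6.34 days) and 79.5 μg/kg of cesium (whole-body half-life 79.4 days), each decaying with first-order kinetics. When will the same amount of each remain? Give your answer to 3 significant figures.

Set 272·(1/2)^(t/6.34) = 79.5·(1/2)^(t/79.4).
Taking log₂: log₂(272/79.5) = t·(1/6.34 − 1/79.4).
log₂(3.4214) = 1.7746; 1/6.34 − 1/79.4 = 0.14513.
t = 1.7746 / 0.14513 ≈ 12.227 days.

12.2 days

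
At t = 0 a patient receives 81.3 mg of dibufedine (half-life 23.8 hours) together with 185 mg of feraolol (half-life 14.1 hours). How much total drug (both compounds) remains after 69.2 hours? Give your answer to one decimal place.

17.0 mg

dibufedine: 81.3 × (1/2)^(69.2/23.8) = 81.3 × (1/2)^2.9076 ≈ 10.835 mg.
feraolol: 185 × (1/2)^(69.2/14.1) = 185 × (1/2)^4.9078 ≈ 6.1628 mg.
Total = 10.835 + 6.1628 ≈ 16.998 mg.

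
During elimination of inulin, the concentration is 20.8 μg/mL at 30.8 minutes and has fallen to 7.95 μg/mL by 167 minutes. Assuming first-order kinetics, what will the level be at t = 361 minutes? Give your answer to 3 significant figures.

Over Δt = 167 − 30.8 = 136.2 minutes, the level fell by a factor of 20.8/7.95 ≈ 2.6164.
n = log₂(2.6164) ≈ 1.3876 half-lives, so t½ = 136.2/1.3876 ≈ 98.158 minutes.
From t = 167 to t = 361: 7.95 × (1/2)^((361−167)/98.158) ≈ 2.0203 μg/mL.

2.02 μg/mL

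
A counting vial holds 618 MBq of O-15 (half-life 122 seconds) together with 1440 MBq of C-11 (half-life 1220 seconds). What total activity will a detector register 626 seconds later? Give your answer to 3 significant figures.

O-15: 618 × (1/2)^(626/122) = 618 × (1/2)^5.1311 ≈ 17.634 MBq.
C-11: 1440 × (1/2)^(626/1220) = 1440 × (1/2)^0.51311 ≈ 1009 MBq.
Total = 17.634 + 1009 ≈ 1026.7 MBq.

1030 MBq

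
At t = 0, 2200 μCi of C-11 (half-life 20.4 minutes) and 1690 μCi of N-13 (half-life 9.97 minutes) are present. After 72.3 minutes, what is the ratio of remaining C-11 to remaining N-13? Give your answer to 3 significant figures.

C-11: 2200 × (1/2)^(72.3/20.4) = 2200 × (1/2)^3.5441 ≈ 188.6 μCi.
N-13: 1690 × (1/2)^(72.3/9.97) = 1690 × (1/2)^7.2518 ≈ 11.089 μCi.
Ratio ≈ 188.6 / 11.089 ≈ 17.008.

17.0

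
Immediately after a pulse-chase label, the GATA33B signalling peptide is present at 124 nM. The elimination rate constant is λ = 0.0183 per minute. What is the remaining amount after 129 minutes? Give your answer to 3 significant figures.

11.7 nM

t½ = ln 2 / λ = 0.69315 / 0.0183 ≈ 37.877 minutes.
Number of half-lives: n = 129/37.877 ≈ 3.4058.
Remaining = 124 × (1/2)^3.4058 = 124 × 0.094354 ≈ 11.7 nM.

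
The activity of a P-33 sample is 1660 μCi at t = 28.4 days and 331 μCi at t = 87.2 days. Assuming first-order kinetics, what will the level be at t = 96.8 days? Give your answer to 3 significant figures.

254 μCi

Over Δt = 87.2 − 28.4 = 58.8 days, the level fell by a factor of 1660/331 ≈ 5.0151.
n = log₂(5.0151) ≈ 2.3263 half-lives, so t½ = 58.8/2.3263 ≈ 25.276 days.
From t = 87.2 to t = 96.8: 331 × (1/2)^((96.8−87.2)/25.276) ≈ 254.39 μCi.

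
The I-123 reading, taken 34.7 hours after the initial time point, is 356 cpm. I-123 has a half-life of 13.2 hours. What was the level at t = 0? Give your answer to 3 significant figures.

2200 cpm

Number of half-lives elapsed: n = 34.7/13.2 ≈ 2.6288.
A₀ = A × 2^n = 356 × 2^2.6288 = 356 × 6.1851 ≈ 2201.9 cpm.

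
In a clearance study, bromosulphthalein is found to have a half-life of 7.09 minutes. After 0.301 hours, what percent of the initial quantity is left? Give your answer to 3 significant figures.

17.1%

0.301 hours = 18.06 minutes.
n = 18.06/7.09 ≈ 2.5472 half-lives.
Fraction remaining = (1/2)^2.5472 ≈ 0.17108, i.e. 17.108%.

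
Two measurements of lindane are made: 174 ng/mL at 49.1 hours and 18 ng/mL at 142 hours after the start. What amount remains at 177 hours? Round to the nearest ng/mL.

8 ng/mL

Over Δt = 142 − 49.1 = 92.9 hours, the level fell by a factor of 174/18 ≈ 9.6667.
n = log₂(9.6667) ≈ 3.273 half-lives, so t½ = 92.9/3.273 ≈ 28.384 hours.
From t = 142 to t = 177: 18 × (1/2)^((177−142)/28.384) ≈ 7.6572 ng/mL.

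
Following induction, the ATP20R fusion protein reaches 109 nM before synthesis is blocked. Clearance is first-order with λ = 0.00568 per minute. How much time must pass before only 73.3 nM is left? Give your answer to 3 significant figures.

69.9 minutes

t½ = ln 2 / λ = 0.69315 / 0.00568 ≈ 122.03 minutes.
Fraction remaining = 73.3/109 ≈ 0.67248.
n = log₂(109/73.3) = ln(1.487)/ln 2 ≈ 0.57244 half-lives.
t = n × t½ = 0.57244 × 122.03 ≈ 69.857 minutes.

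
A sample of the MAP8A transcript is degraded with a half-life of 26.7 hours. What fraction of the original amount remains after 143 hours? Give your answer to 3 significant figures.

0.0244

n = 143/26.7 ≈ 5.3558 half-lives.
Fraction remaining = (1/2)^5.3558 ≈ 0.02442.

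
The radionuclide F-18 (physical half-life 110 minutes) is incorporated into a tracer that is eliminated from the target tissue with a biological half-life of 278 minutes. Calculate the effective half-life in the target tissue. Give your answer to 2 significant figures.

1/t_eff = 1/t_phys + 1/t_biol = 1/110 + 1/278 = 0.012688 per minute.
t_eff = 110 × 278 / (110 + 278) ≈ 78.814 minutes.

79 minutes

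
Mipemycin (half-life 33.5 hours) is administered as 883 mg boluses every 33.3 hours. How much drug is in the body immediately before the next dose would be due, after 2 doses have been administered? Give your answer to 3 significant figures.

The 2 doses were given 66.6, 33.3 hours ago.
Total = 883·(1/2)^(66.6/33.5) + 883·(1/2)^(33.3/33.5)
      = 222.58 + 443.33 ≈ 665.92 mg.

666 mg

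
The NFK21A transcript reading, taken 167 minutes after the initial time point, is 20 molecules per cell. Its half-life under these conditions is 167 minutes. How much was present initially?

Number of half-lives elapsed: n = 167/167 ≈ 1.
A₀ = A × 2^n = 20 × 2^1 = 20 × 2 ≈ 40 molecules per cell.

40 molecules per cell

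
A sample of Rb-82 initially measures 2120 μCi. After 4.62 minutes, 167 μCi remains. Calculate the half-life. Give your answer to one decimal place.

A/A₀ = 167/2120 ≈ 0.078774.
n = log₂(12.695) ≈ 3.6661 half-lives elapsed in 4.62 minutes.
t½ = 4.62/3.6661 ≈ 1.2602 minutes.

1.3 minutes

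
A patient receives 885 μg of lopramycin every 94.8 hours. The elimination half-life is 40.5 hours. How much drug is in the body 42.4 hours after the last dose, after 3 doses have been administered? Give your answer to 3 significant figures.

The 3 doses were given 232, 137.2, 42.4 hours ago.
Total = 885·(1/2)^(232/40.5) + 885·(1/2)^(137.2/40.5) + 885·(1/2)^(42.4/40.5)
      = 16.693 + 84.559 + 428.34 ≈ 529.59 μg.

530 μg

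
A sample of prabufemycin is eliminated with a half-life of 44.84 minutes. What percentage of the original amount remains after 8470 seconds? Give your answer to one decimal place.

8470 seconds = 141.167 minutes.
n = 141.167/44.84 ≈ 3.1482 half-lives.
Fraction remaining = (1/2)^3.1482 ≈ 0.11279, i.e. 11.279%.

11.3%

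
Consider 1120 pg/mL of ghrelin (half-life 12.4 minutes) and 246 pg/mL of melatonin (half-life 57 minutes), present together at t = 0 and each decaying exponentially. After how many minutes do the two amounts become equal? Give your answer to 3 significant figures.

34.7 minutes

Set 1120·(1/2)^(t/12.4) = 246·(1/2)^(t/57).
Taking log₂: log₂(1120/246) = t·(1/12.4 − 1/57).
log₂(4.5528) = 2.1868; 1/12.4 − 1/57 = 0.063101.
t = 2.1868 / 0.063101 ≈ 34.655 minutes.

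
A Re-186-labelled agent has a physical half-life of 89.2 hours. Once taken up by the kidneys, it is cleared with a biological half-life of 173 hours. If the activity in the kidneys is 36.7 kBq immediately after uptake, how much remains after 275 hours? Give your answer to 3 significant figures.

1.44 kBq

1/t_eff = 1/t_phys + 1/t_biol = 1/89.2 + 1/173 = 0.016991 per hour.
t_eff = 89.2 × 173 / (89.2 + 173) ≈ 58.854 hours.
Remaining = 36.7 × (1/2)^(275/58.854) = 36.7 × (1/2)^4.6726 ≈ 1.4391 kBq.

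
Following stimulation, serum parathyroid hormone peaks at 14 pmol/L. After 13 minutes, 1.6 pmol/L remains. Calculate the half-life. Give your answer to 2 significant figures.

4.2 minutes

A/A₀ = 1.6/14 ≈ 0.11429.
n = log₂(8.75) ≈ 3.1293 half-lives elapsed in 13 minutes.
t½ = 13/3.1293 ≈ 4.1543 minutes.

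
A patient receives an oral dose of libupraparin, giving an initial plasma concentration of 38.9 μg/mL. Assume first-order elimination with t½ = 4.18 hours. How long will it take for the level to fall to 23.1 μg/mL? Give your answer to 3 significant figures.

Fraction remaining = 23.1/38.9 ≈ 0.59383.
n = log₂(38.9/23.1) = ln(1.684)/ln 2 ≈ 0.75188 half-lives.
t = n × t½ = 0.75188 × 4.18 ≈ 3.1428 hours.

3.14 hours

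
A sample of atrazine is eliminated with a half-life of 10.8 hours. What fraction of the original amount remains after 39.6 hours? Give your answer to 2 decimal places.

0.08

n = 39.6/10.8 ≈ 3.6667 half-lives.
Fraction remaining = (1/2)^3.6667 ≈ 0.078745.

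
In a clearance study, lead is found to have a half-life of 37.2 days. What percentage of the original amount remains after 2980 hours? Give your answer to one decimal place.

9.9%

2980 hours = 124.167 days.
n = 124.167/37.2 ≈ 3.3378 half-lives.
Fraction remaining = (1/2)^3.3378 ≈ 0.098905, i.e. 9.8905%.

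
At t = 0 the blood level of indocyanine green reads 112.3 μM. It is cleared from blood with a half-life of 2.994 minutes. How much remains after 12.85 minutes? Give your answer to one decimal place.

Number of half-lives: n = 12.85/2.994 ≈ 4.2919.
Remaining = 112.3 × (1/2)^4.2919 = 112.3 × 0.051051 ≈ 5.733 μM.

5.7 μM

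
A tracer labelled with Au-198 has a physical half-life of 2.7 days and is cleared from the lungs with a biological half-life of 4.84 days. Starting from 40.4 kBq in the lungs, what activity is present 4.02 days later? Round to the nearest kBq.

8 kBq

1/t_eff = 1/t_phys + 1/t_biol = 1/2.7 + 1/4.84 = 0.57698 per day.
t_eff = 2.7 × 4.84 / (2.7 + 4.84) ≈ 1.7332 days.
Remaining = 40.4 × (1/2)^(4.02/1.7332) = 40.4 × (1/2)^2.3195 ≈ 8.0938 kBq.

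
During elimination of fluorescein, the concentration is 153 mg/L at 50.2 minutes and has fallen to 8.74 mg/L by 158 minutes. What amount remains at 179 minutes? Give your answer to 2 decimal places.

5.00 mg/L

Over Δt = 158 − 50.2 = 107.8 minutes, the level fell by a factor of 153/8.74 ≈ 17.506.
n = log₂(17.506) ≈ 4.1298 half-lives, so t½ = 107.8/4.1298 ≈ 26.103 minutes.
From t = 158 to t = 179: 8.74 × (1/2)^((179−158)/26.103) ≈ 5.0042 mg/L.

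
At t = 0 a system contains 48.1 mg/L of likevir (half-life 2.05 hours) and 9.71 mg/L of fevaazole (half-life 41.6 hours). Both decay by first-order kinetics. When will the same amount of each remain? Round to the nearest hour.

Set 48.1·(1/2)^(t/2.05) = 9.71·(1/2)^(t/41.6).
Taking log₂: log₂(48.1/9.71) = t·(1/2.05 − 1/41.6).
log₂(4.9537) = 2.3085; 1/2.05 − 1/41.6 = 0.46377.
t = 2.3085 / 0.46377 ≈ 4.9777 hours.

5 hours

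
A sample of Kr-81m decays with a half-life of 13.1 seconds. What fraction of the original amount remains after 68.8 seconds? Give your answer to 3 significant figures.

0.0262

n = 68.8/13.1 ≈ 5.2519 half-lives.
Fraction remaining = (1/2)^5.2519 ≈ 0.026243.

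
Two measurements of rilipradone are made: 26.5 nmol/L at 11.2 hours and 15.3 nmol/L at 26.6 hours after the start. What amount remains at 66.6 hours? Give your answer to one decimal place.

Over Δt = 26.6 − 11.2 = 15.4 hours, the level fell by a factor of 26.5/15.3 ≈ 1.732.
n = log₂(1.732) ≈ 0.79246 half-lives, so t½ = 15.4/0.79246 ≈ 19.433 hours.
From t = 26.6 to t = 66.6: 15.3 × (1/2)^((66.6−26.6)/19.433) ≈ 3.6734 nmol/L.

3.7 nmol/L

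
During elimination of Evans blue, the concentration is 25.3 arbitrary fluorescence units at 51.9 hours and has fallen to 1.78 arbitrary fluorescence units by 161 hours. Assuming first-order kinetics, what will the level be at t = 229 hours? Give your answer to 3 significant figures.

0.340 arbitrary fluorescence units

Over Δt = 161 − 51.9 = 109.1 hours, the level fell by a factor of 25.3/1.78 ≈ 14.213.
n = log₂(14.213) ≈ 3.8292 half-lives, so t½ = 109.1/3.8292 ≈ 28.492 hours.
From t = 161 to t = 229: 1.78 × (1/2)^((229−161)/28.492) ≈ 0.34038 arbitrary fluorescence units.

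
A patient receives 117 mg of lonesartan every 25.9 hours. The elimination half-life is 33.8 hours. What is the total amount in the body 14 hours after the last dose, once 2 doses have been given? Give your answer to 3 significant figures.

139 mg

The 2 doses were given 39.9, 14 hours ago.
Total = 117·(1/2)^(39.9/33.8) + 117·(1/2)^(14/33.8)
      = 51.621 + 87.801 ≈ 139.42 mg.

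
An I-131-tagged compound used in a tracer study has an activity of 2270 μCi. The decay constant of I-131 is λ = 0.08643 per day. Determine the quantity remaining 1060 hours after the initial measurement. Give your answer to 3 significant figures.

t½ = ln 2 / λ = 0.69315 / 0.08643 ≈ 8.0198 days.
Convert the elapsed time: 1060 hours = 44.1667 days.
Number of half-lives: n = 44.1667/8.0198 ≈ 5.5072.
Remaining = 2270 × (1/2)^5.5072 = 2270 × 0.021987 ≈ 49.909 μCi.

49.9 μCi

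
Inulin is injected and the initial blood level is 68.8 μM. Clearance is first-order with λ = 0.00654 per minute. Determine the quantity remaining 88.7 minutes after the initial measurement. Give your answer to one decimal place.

38.5 μM

t½ = ln 2 / λ = 0.69315 / 0.00654 ≈ 105.99 minutes.
Number of half-lives: n = 88.7/105.99 ≈ 0.8369.
Remaining = 68.8 × (1/2)^0.8369 = 68.8 × 0.55984 ≈ 38.517 μM.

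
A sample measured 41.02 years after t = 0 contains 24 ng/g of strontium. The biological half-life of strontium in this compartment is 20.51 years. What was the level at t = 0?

Number of half-lives elapsed: n = 41.02/20.51 ≈ 2.
A₀ = A × 2^n = 24 × 2^2 = 24 × 4 ≈ 96 ng/g.

96 ng/g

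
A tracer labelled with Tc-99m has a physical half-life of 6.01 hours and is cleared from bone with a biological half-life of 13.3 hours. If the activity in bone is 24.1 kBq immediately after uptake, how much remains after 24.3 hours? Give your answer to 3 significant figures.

1/t_eff = 1/t_phys + 1/t_biol = 1/6.01 + 1/13.3 = 0.24158 per hour.
t_eff = 6.01 × 13.3 / (6.01 + 13.3) ≈ 4.1395 hours.
Remaining = 24.1 × (1/2)^(24.3/4.1395) = 24.1 × (1/2)^5.8703 ≈ 0.41198 kBq.

0.412 kBq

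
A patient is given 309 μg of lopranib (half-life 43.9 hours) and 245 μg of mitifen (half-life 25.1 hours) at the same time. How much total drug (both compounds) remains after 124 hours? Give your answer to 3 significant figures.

lopranib: 309 × (1/2)^(124/43.9) = 309 × (1/2)^2.8246 ≈ 43.618 μg.
mitifen: 245 × (1/2)^(124/25.1) = 245 × (1/2)^4.9402 ≈ 7.9801 μg.
Total = 43.618 + 7.9801 ≈ 51.598 μg.

51.6 μg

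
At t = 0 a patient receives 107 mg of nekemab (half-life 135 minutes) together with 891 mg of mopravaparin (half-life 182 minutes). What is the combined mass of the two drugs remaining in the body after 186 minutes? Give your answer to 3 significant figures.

480 mg

nekemab: 107 × (1/2)^(186/135) = 107 × (1/2)^1.3778 ≈ 41.175 mg.
mopravaparin: 891 × (1/2)^(186/182) = 891 × (1/2)^1.022 ≈ 438.76 mg.
Total = 41.175 + 438.76 ≈ 479.94 mg.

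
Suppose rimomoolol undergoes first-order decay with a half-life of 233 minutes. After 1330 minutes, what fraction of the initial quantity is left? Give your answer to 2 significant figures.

0.019

n = 1330/233 ≈ 5.7082 half-lives.
Fraction remaining = (1/2)^5.7082 ≈ 0.019128.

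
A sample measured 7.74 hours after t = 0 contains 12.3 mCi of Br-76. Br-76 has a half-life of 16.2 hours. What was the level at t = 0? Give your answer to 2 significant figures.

Number of half-lives elapsed: n = 7.74/16.2 ≈ 0.47778.
A₀ = A × 2^n = 12.3 × 2^0.47778 = 12.3 × 1.3926 ≈ 17.129 mCi.

17 mCi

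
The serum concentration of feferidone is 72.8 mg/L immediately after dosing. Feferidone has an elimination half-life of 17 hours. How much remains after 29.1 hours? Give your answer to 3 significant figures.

22.2 mg/L

Number of half-lives: n = 29.1/17 ≈ 1.7118.
Remaining = 72.8 × (1/2)^1.7118 = 72.8 × 0.30529 ≈ 22.225 mg/L.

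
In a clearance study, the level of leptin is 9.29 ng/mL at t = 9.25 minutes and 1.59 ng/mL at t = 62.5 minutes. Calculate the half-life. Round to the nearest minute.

Over Δt = 62.5 − 9.25 = 53.25 minutes, the level fell by a factor of 9.29/1.59 ≈ 5.8428.
n = log₂(5.8428) ≈ 2.5467 half-lives, so t½ = 53.25/2.5467 ≈ 20.91 minutes.

21 minutes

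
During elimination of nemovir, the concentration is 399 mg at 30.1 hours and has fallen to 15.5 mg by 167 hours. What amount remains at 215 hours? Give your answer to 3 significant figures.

Over Δt = 167 − 30.1 = 136.9 hours, the level fell by a factor of 399/15.5 ≈ 25.742.
n = log₂(25.742) ≈ 4.686 half-lives, so t½ = 136.9/4.686 ≈ 29.214 hours.
From t = 167 to t = 215: 15.5 × (1/2)^((215−167)/29.214) ≈ 4.9629 mg.

4.96 mg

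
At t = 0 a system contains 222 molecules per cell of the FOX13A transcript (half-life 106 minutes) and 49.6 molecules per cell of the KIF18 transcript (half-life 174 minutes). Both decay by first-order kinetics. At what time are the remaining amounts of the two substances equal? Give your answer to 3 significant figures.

586 minutes

Set 222·(1/2)^(t/106) = 49.6·(1/2)^(t/174).
Taking log₂: log₂(222/49.6) = t·(1/106 − 1/174).
log₂(4.4758) = 2.1621; 1/106 − 1/174 = 0.0036868.
t = 2.1621 / 0.0036868 ≈ 586.45 minutes.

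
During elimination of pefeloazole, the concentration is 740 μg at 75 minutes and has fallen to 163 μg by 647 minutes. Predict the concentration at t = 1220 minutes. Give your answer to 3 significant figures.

35.8 μg

Over Δt = 647 − 75 = 572 minutes, the level fell by a factor of 740/163 ≈ 4.5399.
n = log₂(4.5399) ≈ 2.1827 half-lives, so t½ = 572/2.1827 ≈ 262.07 minutes.
From t = 647 to t = 1220: 163 × (1/2)^((1220−647)/262.07) ≈ 35.809 μg.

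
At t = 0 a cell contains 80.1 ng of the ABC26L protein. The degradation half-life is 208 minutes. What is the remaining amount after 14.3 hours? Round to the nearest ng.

Convert the elapsed time: 14.3 hours = 858 minutes.
Number of half-lives: n = 858/208 ≈ 4.125.
Remaining = 80.1 × (1/2)^4.125 = 80.1 × 0.057313 ≈ 4.5908 ng.

5 ng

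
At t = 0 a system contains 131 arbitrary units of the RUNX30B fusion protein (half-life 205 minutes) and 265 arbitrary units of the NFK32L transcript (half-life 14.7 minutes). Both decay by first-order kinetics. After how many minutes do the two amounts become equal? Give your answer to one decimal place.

16.1 minutes

Set 131·(1/2)^(t/205) = 265·(1/2)^(t/14.7).
Taking log₂: log₂(131/265) = t·(1/205 − 1/14.7).
log₂(0.49434) = -1.0164; 1/205 − 1/14.7 = -0.063149.
t = -1.0164 / -0.063149 ≈ 16.096 minutes.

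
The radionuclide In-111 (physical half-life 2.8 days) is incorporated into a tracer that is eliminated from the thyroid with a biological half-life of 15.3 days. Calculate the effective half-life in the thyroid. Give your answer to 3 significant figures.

2.37 days

1/t_eff = 1/t_phys + 1/t_biol = 1/2.8 + 1/15.3 = 0.4225 per day.
t_eff = 2.8 × 15.3 / (2.8 + 15.3) ≈ 2.3669 days.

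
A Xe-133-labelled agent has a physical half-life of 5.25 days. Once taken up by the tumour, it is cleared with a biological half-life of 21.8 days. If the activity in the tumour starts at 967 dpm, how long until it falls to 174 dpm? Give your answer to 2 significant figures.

10 days

1/t_eff = 1/t_phys + 1/t_biol = 1/5.25 + 1/21.8 = 0.23635 per day.
t_eff = 5.25 × 21.8 / (5.25 + 21.8) ≈ 4.2311 days.
n = log₂(967/174) ≈ 2.4744; t = 2.4744 × 4.2311 ≈ 10.469 days.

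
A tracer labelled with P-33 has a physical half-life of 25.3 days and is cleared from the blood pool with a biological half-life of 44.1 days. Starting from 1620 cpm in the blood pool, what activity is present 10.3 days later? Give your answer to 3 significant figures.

1/t_eff = 1/t_phys + 1/t_biol = 1/25.3 + 1/44.1 = 0.062201 per day.
t_eff = 25.3 × 44.1 / (25.3 + 44.1) ≈ 16.077 days.
Remaining = 1620 × (1/2)^(10.3/16.077) = 1620 × (1/2)^0.64067 ≈ 1039.1 cpm.

1040 cpm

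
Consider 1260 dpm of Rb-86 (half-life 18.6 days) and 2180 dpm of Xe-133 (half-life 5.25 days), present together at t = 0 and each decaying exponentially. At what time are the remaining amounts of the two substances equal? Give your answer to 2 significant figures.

5.8 days

Set 1260·(1/2)^(t/18.6) = 2180·(1/2)^(t/5.25).
Taking log₂: log₂(1260/2180) = t·(1/18.6 − 1/5.25).
log₂(0.57798) = -0.7909; 1/18.6 − 1/5.25 = -0.13671.
t = -0.7909 / -0.13671 ≈ 5.7852 days.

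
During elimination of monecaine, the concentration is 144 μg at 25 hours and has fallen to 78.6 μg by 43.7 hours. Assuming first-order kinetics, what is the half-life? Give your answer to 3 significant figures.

21.4 hours

Over Δt = 43.7 − 25 = 18.7 hours, the level fell by a factor of 144/78.6 ≈ 1.8321.
n = log₂(1.8321) ≈ 0.87347 half-lives, so t½ = 18.7/0.87347 ≈ 21.409 hours.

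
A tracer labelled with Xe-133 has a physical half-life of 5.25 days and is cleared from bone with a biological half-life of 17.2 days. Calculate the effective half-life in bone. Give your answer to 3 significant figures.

1/t_eff = 1/t_phys + 1/t_biol = 1/5.25 + 1/17.2 = 0.24862 per day.
t_eff = 5.25 × 17.2 / (5.25 + 17.2) ≈ 4.0223 days.

4.02 days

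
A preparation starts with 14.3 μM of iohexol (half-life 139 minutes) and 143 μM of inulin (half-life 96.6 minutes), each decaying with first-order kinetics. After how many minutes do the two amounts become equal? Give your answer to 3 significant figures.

Set 14.3·(1/2)^(t/139) = 143·(1/2)^(t/96.6).
Taking log₂: log₂(14.3/143) = t·(1/139 − 1/96.6).
log₂(0.1) = -3.3219; 1/139 − 1/96.6 = -0.0031577.
t = -3.3219 / -0.0031577 ≈ 1052 minutes.

1050 minutes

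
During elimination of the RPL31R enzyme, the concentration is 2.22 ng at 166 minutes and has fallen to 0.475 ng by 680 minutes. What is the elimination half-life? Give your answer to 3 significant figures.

231 minutes

Over Δt = 680 − 166 = 514 minutes, the level fell by a factor of 2.22/0.475 ≈ 4.6737.
n = log₂(4.6737) ≈ 2.2246 half-lives, so t½ = 514/2.2246 ≈ 231.06 minutes.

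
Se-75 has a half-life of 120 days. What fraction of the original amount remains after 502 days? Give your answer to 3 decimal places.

n = 502/120 ≈ 4.1833 half-lives.
Fraction remaining = (1/2)^4.1833 ≈ 0.055042.

0.055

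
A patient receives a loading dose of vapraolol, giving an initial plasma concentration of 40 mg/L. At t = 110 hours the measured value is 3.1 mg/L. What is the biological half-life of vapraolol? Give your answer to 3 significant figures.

29.8 hours

A/A₀ = 3.1/40 ≈ 0.0775.
n = log₂(12.903) ≈ 3.6897 half-lives elapsed in 110 hours.
t½ = 110/3.6897 ≈ 29.813 hours.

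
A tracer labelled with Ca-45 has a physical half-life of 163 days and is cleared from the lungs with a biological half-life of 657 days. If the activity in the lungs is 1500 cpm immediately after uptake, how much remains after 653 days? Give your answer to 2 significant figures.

1/t_eff = 1/t_phys + 1/t_biol = 1/163 + 1/657 = 0.007657 per day.
t_eff = 163 × 657 / (163 + 657) ≈ 130.6 days.
Remaining = 1500 × (1/2)^(653/130.6) = 1500 × (1/2)^5 ≈ 46.873 cpm.

47 cpm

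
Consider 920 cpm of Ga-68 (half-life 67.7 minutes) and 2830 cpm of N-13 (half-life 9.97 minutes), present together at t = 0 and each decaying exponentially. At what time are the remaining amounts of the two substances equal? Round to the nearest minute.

Set 920·(1/2)^(t/67.7) = 2830·(1/2)^(t/9.97).
Taking log₂: log₂(920/2830) = t·(1/67.7 − 1/9.97).
log₂(0.32509) = -1.6211; 1/67.7 − 1/9.97 = -0.08553.
t = -1.6211 / -0.08553 ≈ 18.954 minutes.

19 minutes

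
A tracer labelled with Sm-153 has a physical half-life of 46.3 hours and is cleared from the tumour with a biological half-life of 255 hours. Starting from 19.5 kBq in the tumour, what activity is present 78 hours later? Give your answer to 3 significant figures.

4.91 kBq

1/t_eff = 1/t_phys + 1/t_biol = 1/46.3 + 1/255 = 0.02552 per hour.
t_eff = 46.3 × 255 / (46.3 + 255) ≈ 39.185 hours.
Remaining = 19.5 × (1/2)^(78/39.185) = 19.5 × (1/2)^1.9905 ≈ 4.907 kBq.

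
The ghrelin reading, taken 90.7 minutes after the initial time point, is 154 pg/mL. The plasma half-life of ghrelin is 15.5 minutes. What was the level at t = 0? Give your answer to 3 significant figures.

Number of half-lives elapsed: n = 90.7/15.5 ≈ 5.8516.
A₀ = A × 2^n = 154 × 2^5.8516 = 154 × 57.745 ≈ 8892.7 pg/mL.

8890 pg/mL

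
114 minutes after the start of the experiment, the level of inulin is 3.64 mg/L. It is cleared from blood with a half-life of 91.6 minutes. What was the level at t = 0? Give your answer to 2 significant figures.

8.6 mg/L

Number of half-lives elapsed: n = 114/91.6 ≈ 1.2445.
A₀ = A × 2^n = 3.64 × 2^1.2445 = 3.64 × 2.3694 ≈ 8.6247 mg/L.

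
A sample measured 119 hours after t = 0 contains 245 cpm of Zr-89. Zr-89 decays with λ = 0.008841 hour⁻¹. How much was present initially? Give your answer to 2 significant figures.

700 cpm

t½ = ln 2 / λ = 0.69315 / 0.008841 ≈ 78.401 hours.
Number of half-lives elapsed: n = 119/78.401 ≈ 1.5178.
A₀ = A × 2^n = 245 × 2^1.5178 = 245 × 2.8636 ≈ 701.58 cpm.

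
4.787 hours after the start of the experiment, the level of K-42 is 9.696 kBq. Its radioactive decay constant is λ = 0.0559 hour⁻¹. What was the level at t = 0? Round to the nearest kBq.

t½ = ln 2 / λ = 0.69315 / 0.0559 ≈ 12.4 hours.
Number of half-lives elapsed: n = 4.787/12.4 ≈ 0.38606.
A₀ = A × 2^n = 9.696 × 2^0.38606 = 9.696 × 1.3068 ≈ 12.671 kBq.

13 kBq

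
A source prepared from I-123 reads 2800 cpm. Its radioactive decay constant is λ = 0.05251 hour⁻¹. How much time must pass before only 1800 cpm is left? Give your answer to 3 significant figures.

t½ = ln 2 / λ = 0.69315 / 0.05251 ≈ 13.2 hours.
Fraction remaining = 1800/2800 ≈ 0.64286.
n = log₂(2800/1800) = ln(1.5556)/ln 2 ≈ 0.63743 half-lives.
t = n × t½ = 0.63743 × 13.2 ≈ 8.4143 hours.

8.41 hours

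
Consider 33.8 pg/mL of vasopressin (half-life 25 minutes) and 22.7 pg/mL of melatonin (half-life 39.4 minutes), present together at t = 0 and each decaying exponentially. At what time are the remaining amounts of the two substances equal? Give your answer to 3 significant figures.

39.3 minutes

Set 33.8·(1/2)^(t/25) = 22.7·(1/2)^(t/39.4).
Taking log₂: log₂(33.8/22.7) = t·(1/25 − 1/39.4).
log₂(1.489) = 0.57433; 1/25 − 1/39.4 = 0.014619.
t = 0.57433 / 0.014619 ≈ 39.286 minutes.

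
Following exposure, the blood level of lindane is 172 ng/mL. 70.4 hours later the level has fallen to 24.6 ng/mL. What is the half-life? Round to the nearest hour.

25 hours

A/A₀ = 24.6/172 ≈ 0.14302.
n = log₂(6.9919) ≈ 2.8057 half-lives elapsed in 70.4 hours.
t½ = 70.4/2.8057 ≈ 25.092 hours.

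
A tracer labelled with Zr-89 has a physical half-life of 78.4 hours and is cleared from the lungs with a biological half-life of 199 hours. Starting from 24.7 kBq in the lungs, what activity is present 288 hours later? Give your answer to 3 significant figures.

0.710 kBq

1/t_eff = 1/t_phys + 1/t_biol = 1/78.4 + 1/199 = 0.01778 per hour.
t_eff = 78.4 × 199 / (78.4 + 199) ≈ 56.242 hours.
Remaining = 24.7 × (1/2)^(288/56.242) = 24.7 × (1/2)^5.1207 ≈ 0.70992 kBq.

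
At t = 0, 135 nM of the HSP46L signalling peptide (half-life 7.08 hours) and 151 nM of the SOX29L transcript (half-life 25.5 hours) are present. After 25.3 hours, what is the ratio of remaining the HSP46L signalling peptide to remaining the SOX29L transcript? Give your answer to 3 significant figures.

HSP46L signalling peptide: 135 × (1/2)^(25.3/7.08) = 135 × (1/2)^3.5734 ≈ 11.34 nM.
SOX29L transcript: 151 × (1/2)^(25.3/25.5) = 151 × (1/2)^0.99216 ≈ 75.912 nM.
Ratio ≈ 11.34 / 75.912 ≈ 0.14939.

0.149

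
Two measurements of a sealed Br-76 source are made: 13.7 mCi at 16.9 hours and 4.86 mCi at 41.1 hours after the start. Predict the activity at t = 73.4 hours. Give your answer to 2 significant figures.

Over Δt = 41.1 − 16.9 = 24.2 hours, the level fell by a factor of 13.7/4.86 ≈ 2.8189.
n = log₂(2.8189) ≈ 1.4951 half-lives, so t½ = 24.2/1.4951 ≈ 16.186 hours.
From t = 41.1 to t = 73.4: 4.86 × (1/2)^((73.4−41.1)/16.186) ≈ 1.2187 mCi.

1.2 mCi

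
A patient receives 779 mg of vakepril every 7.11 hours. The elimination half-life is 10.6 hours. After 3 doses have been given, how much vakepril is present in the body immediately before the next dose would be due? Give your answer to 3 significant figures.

990 mg

The 3 doses were given 21.33, 14.22, 7.11 hours ago.
Total = 779·(1/2)^(21.33/10.6) + 779·(1/2)^(14.22/10.6) + 779·(1/2)^(7.11/10.6)
      = 193.1 + 307.4 + 489.35 ≈ 989.85 mg.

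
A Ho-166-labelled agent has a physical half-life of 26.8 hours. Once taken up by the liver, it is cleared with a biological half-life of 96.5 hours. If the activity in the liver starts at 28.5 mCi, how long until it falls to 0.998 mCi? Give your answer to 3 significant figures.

1/t_eff = 1/t_phys + 1/t_biol = 1/26.8 + 1/96.5 = 0.047676 per hour.
t_eff = 26.8 × 96.5 / (26.8 + 96.5) ≈ 20.975 hours.
n = log₂(28.5/0.998) ≈ 4.8358; t = 4.8358 × 20.975 ≈ 101.43 hours.

101 hours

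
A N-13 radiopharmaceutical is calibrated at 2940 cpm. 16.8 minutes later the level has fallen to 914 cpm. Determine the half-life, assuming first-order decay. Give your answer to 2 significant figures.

10 minutes

A/A₀ = 914/2940 ≈ 0.31088.
n = log₂(3.2166) ≈ 1.6856 half-lives elapsed in 16.8 minutes.
t½ = 16.8/1.6856 ≈ 9.9671 minutes.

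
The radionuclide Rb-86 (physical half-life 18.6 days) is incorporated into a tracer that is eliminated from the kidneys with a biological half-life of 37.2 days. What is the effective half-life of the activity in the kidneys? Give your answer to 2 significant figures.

1/t_eff = 1/t_phys + 1/t_biol = 1/18.6 + 1/37.2 = 0.080645 per day.
t_eff = 18.6 × 37.2 / (18.6 + 37.2) ≈ 12.4 days.

12 days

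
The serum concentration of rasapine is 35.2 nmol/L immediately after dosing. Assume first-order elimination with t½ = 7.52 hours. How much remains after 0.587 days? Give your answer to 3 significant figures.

9.61 nmol/L

Convert the elapsed time: 0.587 days = 14.088 hours.
Number of half-lives: n = 14.088/7.52 ≈ 1.8734.
Remaining = 35.2 × (1/2)^1.8734 = 35.2 × 0.27293 ≈ 9.6071 nmol/L.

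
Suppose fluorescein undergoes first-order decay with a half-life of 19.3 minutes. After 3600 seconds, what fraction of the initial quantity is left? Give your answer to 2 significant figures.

3600 seconds = 60 minutes.
n = 60/19.3 ≈ 3.1088 half-lives.
Fraction remaining = (1/2)^3.1088 ≈ 0.11592.

0.12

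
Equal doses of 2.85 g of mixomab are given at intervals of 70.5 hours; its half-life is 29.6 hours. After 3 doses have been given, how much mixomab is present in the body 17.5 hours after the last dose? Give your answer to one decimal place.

The 3 doses were given 158.5, 88, 17.5 hours ago.
Total = 2.85·(1/2)^(158.5/29.6) + 2.85·(1/2)^(88/29.6) + 2.85·(1/2)^(17.5/29.6)
      = 0.069648 + 0.36299 + 1.8918 ≈ 2.3244 g.

2.3 g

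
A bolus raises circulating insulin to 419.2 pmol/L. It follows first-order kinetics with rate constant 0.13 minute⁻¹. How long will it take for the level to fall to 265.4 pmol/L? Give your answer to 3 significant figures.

3.52 minutes

t½ = ln 2 / k = 0.69315 / 0.13 ≈ 5.3319 minutes.
Fraction remaining = 265.4/419.2 ≈ 0.63311.
n = log₂(419.2/265.4) = ln(1.5795)/ln 2 ≈ 0.65947 half-lives.
t = n × t½ = 0.65947 × 5.3319 ≈ 3.5162 minutes.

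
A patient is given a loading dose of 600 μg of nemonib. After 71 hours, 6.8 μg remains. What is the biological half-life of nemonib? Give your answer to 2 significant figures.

11 hours

A/A₀ = 6.8/600 ≈ 0.011333.
n = log₂(88.235) ≈ 6.4633 half-lives elapsed in 71 hours.
t½ = 71/6.4633 ≈ 10.985 hours.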